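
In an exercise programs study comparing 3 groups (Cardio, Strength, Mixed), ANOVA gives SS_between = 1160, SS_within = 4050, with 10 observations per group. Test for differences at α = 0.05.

df_between = 2, df_within = 27. F = MS_between/MS_within = 580.0/150.0 = 3.867. F_crit ≈ 3.354. Reject H₀. At least one mean differs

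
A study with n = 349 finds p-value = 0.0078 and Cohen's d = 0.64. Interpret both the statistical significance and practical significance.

Statistically significant (p = 0.0078 < 0.05). Cohen's d = 0.64 indicates a medium effect size. Both statistical and practical significance should be considered.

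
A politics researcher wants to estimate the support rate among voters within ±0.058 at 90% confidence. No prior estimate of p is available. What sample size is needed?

Conservative approach: use p = 0.5 (maximizes p(1-p) = 0.25). n = z²(0.25)/E² = 1.645²×0.25/0.058² = 201.1 → n = 202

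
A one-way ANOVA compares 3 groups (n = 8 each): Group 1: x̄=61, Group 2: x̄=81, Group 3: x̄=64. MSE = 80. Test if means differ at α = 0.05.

Grand mean = 68.67. SS_between = 1861.33, MS_between = 930.67. F = 11.633, F_crit ≈ 3.467. Reject H₀.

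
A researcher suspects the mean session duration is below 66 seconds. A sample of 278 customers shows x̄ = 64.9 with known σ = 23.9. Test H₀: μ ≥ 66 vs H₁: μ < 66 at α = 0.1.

z = -0.767. Critical value: -1.28. Fail to reject H₀.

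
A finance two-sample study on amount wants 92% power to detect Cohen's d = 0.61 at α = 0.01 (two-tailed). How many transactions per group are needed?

z_{α/2} = 2.576, z_β = Φ⁻¹(0.92) = 1.405. For medium effect (d = 0.61): n per group = 2(z_{α/2} + z_β)²/d² = 2(2.576 + 1.405)²/0.61² = 85.2 → 86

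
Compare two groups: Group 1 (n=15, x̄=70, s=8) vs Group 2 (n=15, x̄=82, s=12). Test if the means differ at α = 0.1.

Pooled sp = 10.2. t = -3.223, df = 28. Critical t = ±1.701. Reject H₀.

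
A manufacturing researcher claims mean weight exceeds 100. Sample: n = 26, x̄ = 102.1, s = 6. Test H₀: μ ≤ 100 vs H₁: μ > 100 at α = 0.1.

t = (102.1 - 100)/(6/√26) = 1.785, df = 25. Critical t = 1.316. Reject H₀.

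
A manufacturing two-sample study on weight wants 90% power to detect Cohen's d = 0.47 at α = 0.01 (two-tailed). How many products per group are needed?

z_{α/2} = 2.576, z_β = Φ⁻¹(0.9) = 1.282. For small effect (d = 0.47): n per group = 2(z_{α/2} + z_β)²/d² = 2(2.576 + 1.282)²/0.47² = 134.8 → 135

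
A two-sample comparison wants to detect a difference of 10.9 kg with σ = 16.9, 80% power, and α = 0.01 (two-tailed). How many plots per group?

n per group = 2(z_α/2 + z_β)²σ²/d² = 2×(2.576 + 0.84)²×16.9²/10.9² = 56.1 → n = 57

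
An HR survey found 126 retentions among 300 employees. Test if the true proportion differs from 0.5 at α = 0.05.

p̂ = 0.42, p₀ = 0.5. z = (p̂ - p₀)/√(p₀(1-p₀)/n) = -2.771. Critical: ±1.96. Reject H₀.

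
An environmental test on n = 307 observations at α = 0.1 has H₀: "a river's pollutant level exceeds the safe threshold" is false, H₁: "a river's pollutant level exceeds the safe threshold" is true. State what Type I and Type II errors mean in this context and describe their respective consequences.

Type I (false positive): concluding that a river's pollutant level exceeds the safe threshold when it is not — shutting down a compliant factory unnecessarily. Type II (false negative): failing to conclude that a river's pollutant level exceeds the safe threshold when it is — allowing unsafe pollution to continue. Which is costlier depends on domain priorities and is a judgement call rather than a statistical fact.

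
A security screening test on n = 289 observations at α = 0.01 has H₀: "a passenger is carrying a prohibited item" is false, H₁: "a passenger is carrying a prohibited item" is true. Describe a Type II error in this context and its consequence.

Type II error: failing to reject H₀ when it is false — concluding that a passenger is carrying a prohibited item is not supported when in fact it is. Consequence: letting a prohibited item through — security breach.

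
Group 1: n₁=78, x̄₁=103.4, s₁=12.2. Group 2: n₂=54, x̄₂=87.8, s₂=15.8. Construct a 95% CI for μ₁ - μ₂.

Difference = 15.6. SE = √(12.2²/78 + 15.8²/54) = 2.556. CI = (10.59, 20.61)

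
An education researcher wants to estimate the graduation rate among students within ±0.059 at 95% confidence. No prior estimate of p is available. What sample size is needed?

Conservative approach: use p = 0.5 (maximizes p(1-p) = 0.25). n = z²(0.25)/E² = 1.96²×0.25/0.059² = 275.9 → n = 276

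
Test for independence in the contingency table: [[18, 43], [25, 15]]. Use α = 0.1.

χ² = 10.755. df = 1, critical = 2.706. Reject H₀. Variables are dependent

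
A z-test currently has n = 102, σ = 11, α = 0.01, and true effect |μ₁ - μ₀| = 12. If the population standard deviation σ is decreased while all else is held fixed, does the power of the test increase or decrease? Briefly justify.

Power increases: a smaller σ shrinks the standard error σ/√n, moving the sampling distribution under H₁ further from the critical value.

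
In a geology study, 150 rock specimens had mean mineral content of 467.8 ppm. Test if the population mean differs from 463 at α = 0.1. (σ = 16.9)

z = (x̄ - μ₀)/(σ/√n) = (467.8 - 463)/(16.9/√150) = 3.479. Critical value: ±1.645. Since |3.479| > 1.645, Reject H₀.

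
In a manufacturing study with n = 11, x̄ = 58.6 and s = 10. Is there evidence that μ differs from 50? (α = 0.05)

t = (x̄ - μ₀)/(s/√n) = (58.6 - 50)/(10/√11) = 2.852. df = 10, critical t = ±2.228. Reject H₀.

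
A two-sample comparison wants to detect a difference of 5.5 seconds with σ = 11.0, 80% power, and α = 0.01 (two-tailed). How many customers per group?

n per group = 2(z_α/2 + z_β)²σ²/d² = 2×(2.576 + 0.84)²×11.0²/5.5² = 93.4 → n = 94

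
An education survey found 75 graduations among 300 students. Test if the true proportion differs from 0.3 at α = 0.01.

p̂ = 0.25, p₀ = 0.3. z = (p̂ - p₀)/√(p₀(1-p₀)/n) = -1.89. Critical: ±2.576. Fail to reject H₀.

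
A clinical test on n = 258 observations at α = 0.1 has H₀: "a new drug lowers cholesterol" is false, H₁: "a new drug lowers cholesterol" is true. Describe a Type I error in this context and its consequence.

Type I error: rejecting H₀ when it is true — concluding that a new drug lowers cholesterol when in fact it is not. Consequence: approving an ineffective drug — patients take a useless medication and may skip effective alternatives.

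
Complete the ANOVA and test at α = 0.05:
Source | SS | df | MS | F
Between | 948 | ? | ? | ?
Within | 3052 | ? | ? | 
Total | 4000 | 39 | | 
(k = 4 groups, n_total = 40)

df_between = 3, df_within = 36. MS_between = 316.0, MS_within = 84.78. F = 3.727, F_crit ≈ 2.866. Reject H₀.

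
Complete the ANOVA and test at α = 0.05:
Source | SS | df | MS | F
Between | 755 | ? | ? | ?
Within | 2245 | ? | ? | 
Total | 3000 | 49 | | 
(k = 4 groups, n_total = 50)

df_between = 3, df_within = 46. MS_between = 251.67, MS_within = 48.8. F = 5.157, F_crit ≈ 2.807. Reject H₀.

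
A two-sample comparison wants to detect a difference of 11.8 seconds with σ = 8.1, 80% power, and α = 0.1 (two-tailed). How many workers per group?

n per group = 2(z_α/2 + z_β)²σ²/d² = 2×(1.645 + 0.84)²×8.1²/11.8² = 5.8 → n = 6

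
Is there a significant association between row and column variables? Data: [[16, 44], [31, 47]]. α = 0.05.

χ² = 2.582. df = 1, critical = 3.841. Fail to reject H₀. No evidence of dependence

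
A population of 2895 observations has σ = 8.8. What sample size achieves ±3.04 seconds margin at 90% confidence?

Without FPC: n₀ = (1.645×8.8/3.04)² = 22.675. With FPC: n = n₀N/(n₀+N-1) = 22.5 → n = 23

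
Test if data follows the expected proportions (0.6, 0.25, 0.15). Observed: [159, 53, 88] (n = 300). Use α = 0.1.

Expected: [180.0, 75.0, 45.0]. χ² = 49.992. df = 2, critical = 4.605. Reject H₀.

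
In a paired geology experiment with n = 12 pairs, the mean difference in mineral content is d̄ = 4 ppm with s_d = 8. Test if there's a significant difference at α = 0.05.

t = d̄/(s_d/√n) = 4/(8/√12) = 1.732. df = 11, critical t = ±2.201. Fail to reject H₀.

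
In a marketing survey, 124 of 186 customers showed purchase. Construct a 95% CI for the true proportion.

p̂ = 0.667. CI = p̂ ± z*√(p̂(1-p̂)/n) = (0.599, 0.734)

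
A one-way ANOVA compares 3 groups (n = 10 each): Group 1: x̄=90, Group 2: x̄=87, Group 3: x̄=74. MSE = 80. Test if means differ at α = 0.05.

Grand mean = 83.67. SS_between = 1446.67, MS_between = 723.33. F = 9.042, F_crit ≈ 3.354. Reject H₀.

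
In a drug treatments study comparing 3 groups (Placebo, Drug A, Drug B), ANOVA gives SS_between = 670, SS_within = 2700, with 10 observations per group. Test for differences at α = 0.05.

df_between = 2, df_within = 27. F = MS_between/MS_within = 335.0/100.0 = 3.35. F_crit ≈ 3.354. Fail to reject H₀.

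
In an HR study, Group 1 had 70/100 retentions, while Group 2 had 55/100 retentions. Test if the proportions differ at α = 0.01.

p̂₁ = 0.7, p̂₂ = 0.55, pooled p̂ = 0.625. z = 2.191. Critical: ±2.576. Fail to reject H₀.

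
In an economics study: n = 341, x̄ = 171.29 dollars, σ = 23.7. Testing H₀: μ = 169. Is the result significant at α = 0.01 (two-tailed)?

z = (171.29 - 169)/(23.7/√341) = 1.784. Since |z| ≤ 2.576, not significant at α = 0.01.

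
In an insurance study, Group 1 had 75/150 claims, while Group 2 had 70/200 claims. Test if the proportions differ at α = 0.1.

p̂₁ = 0.5, p̂₂ = 0.35, pooled p̂ = 0.414. z = 2.819. Critical: ±1.645. Reject H₀.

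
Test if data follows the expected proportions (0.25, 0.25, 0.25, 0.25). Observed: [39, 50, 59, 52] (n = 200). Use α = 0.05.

Expected: [50.0, 50.0, 50.0, 50.0]. χ² = 4.12. df = 3, critical = 7.815. Fail to reject H₀.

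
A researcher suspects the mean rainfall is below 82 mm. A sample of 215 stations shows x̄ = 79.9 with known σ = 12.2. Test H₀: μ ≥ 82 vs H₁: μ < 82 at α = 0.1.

z = -2.524. Critical value: -1.28. Reject H₀.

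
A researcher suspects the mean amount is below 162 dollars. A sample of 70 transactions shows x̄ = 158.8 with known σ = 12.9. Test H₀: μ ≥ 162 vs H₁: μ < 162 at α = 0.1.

z = -2.075. Critical value: -1.28. Reject H₀.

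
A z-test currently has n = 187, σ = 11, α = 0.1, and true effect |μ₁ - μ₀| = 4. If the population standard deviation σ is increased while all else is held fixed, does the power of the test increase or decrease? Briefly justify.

Power decreases: a larger σ inflates the standard error σ/√n, pulling the sampling distribution under H₁ back toward the critical value.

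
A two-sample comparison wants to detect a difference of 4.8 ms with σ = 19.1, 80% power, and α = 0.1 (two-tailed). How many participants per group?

n per group = 2(z_α/2 + z_β)²σ²/d² = 2×(1.645 + 0.84)²×19.1²/4.8² = 195.6 → n = 196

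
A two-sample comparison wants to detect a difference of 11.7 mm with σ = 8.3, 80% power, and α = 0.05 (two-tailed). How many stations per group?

n per group = 2(z_α/2 + z_β)²σ²/d² = 2×(1.96 + 0.84)²×8.3²/11.7² = 7.9 → n = 8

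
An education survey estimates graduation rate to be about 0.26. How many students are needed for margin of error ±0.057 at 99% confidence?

n = z²p(1-p)/E² = 2.576²×0.26×0.74/0.057² = 393.0 → n = 393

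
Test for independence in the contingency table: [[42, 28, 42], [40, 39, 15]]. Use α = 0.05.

χ² = 13.172. df = 2, critical = 5.991. Reject H₀. Variables are dependent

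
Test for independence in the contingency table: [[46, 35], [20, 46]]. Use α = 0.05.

χ² = 10.313. df = 1, critical = 3.841. Reject H₀. Variables are dependent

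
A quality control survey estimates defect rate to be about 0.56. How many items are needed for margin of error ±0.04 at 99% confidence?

n = z²p(1-p)/E² = 2.576²×0.56×0.44/0.04² = 1021.9 → n = 1022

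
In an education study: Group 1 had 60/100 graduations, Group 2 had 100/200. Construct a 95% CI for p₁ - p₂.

p̂₁ = 0.6, p̂₂ = 0.5. Difference = 0.1. CI = (-0.018, 0.218)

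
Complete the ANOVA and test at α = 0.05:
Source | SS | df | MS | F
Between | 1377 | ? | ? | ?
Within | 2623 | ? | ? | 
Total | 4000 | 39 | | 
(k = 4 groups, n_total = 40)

df_between = 3, df_within = 36. MS_between = 459.0, MS_within = 72.86. F = 6.3, F_crit ≈ 2.866. Reject H₀.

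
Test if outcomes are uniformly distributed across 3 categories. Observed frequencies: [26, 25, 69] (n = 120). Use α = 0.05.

Expected = 40 each. χ² = Σ(O-E)²/E = 31.55. df = 2, critical value = 5.991. Reject H₀.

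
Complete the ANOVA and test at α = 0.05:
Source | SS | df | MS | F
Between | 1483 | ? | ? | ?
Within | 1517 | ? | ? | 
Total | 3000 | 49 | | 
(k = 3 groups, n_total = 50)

df_between = 2, df_within = 47. MS_between = 741.5, MS_within = 32.28. F = 22.973, F_crit ≈ 3.195. Reject H₀.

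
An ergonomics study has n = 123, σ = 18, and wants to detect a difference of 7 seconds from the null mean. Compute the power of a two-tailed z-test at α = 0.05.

SE = σ/√n = 18/√123 = 1.623. Non-centrality λ = d/SE = 7/1.623 = 4.313. Power ≈ Φ(λ - z_{α/2}) = Φ(4.313 - 1.96) = Φ(2.353) = 0.991.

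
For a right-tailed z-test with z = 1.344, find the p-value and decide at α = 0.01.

p = P(Z > 1.344) = 1 - Φ(1.344) ≈ 0.0895. Since p ≥ 0.01, fail to reject H₀ (not significant) at α = 0.01.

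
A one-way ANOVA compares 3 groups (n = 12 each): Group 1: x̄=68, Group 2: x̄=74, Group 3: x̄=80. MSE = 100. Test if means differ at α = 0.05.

Grand mean = 74.0. SS_between = 864.0, MS_between = 432.0. F = 4.32, F_crit ≈ 3.285. Reject H₀.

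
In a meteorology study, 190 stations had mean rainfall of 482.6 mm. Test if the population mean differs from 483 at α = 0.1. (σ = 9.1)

z = (x̄ - μ₀)/(σ/√n) = (482.6 - 483)/(9.1/√190) = -0.606. Critical value: ±1.645. Since |-0.606| ≤ 1.645, Fail to reject H₀.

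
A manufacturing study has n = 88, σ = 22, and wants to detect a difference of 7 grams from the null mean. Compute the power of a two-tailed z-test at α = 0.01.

SE = σ/√n = 22/√88 = 2.345. Non-centrality λ = d/SE = 7/2.345 = 2.985. Power ≈ Φ(λ - z_{α/2}) = Φ(2.985 - 2.576) = Φ(0.409) = 0.659.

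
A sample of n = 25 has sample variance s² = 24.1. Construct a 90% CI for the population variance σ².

df = 24. χ²_{0.05} = 36.415, χ²_{0.95} = 13.848. CI for σ² = ((n-1)s²/χ²_{α/2}, (n-1)s²/χ²_{1-α/2}) = (24·24.1/36.415, 24·24.1/13.848) = (15.88, 41.77)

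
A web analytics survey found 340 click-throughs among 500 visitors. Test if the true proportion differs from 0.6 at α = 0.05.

p̂ = 0.68, p₀ = 0.6. z = (p̂ - p₀)/√(p₀(1-p₀)/n) = 3.651. Critical: ±1.96. Reject H₀.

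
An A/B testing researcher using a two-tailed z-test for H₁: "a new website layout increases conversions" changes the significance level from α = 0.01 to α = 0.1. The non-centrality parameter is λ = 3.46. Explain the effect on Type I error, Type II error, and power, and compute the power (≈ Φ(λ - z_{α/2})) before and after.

Increasing α from 0.01 to 0.1:
• Type I error rate increases (α is the Type I rate by definition).
• Critical value moves from z_{α/2} = 2.576 to 1.645, so power = Φ(λ - z_{α/2}) goes from Φ(3.46 - 2.576) = 0.812 to Φ(3.46 - 1.645) = 0.965.
• Type II error rate β = 1 - power therefore decreases (0.188 → 0.035).
Appropriate when false negatives are costly — here, discarding a layout that would have improved conversions — lost revenue.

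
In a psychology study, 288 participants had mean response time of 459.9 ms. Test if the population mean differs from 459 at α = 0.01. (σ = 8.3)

z = (x̄ - μ₀)/(σ/√n) = (459.9 - 459)/(8.3/√288) = 1.84. Critical value: ±2.576. Since |1.84| ≤ 2.576, Fail to reject H₀.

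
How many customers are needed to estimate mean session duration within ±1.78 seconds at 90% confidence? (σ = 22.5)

n = (z*σ/E)² = (1.645×22.5/1.78)² = 432.4 → n = 433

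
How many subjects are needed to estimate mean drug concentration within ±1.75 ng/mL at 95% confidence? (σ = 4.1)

n = (z*σ/E)² = (1.96×4.1/1.75)² = 21.1 → n = 22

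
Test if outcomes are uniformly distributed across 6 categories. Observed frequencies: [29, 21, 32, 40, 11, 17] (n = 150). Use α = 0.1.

Expected = 25 each. χ² = Σ(O-E)²/E = 22.64. df = 5, critical value = 9.236. Reject H₀.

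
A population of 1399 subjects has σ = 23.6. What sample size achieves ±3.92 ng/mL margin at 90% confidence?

Without FPC: n₀ = (1.645×23.6/3.92)² = 98.081. With FPC: n = n₀N/(n₀+N-1) = 91.7 → n = 92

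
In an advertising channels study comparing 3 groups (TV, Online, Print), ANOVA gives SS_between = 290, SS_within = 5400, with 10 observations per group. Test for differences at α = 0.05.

df_between = 2, df_within = 27. F = MS_between/MS_within = 145.0/200.0 = 0.725. F_crit ≈ 3.354. Fail to reject H₀.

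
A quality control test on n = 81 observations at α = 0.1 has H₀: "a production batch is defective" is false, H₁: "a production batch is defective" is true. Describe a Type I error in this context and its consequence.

Type I error: rejecting H₀ when it is true — concluding that a production batch is defective when in fact it is not. Consequence: scrapping a good batch — wasted material and cost for no reason.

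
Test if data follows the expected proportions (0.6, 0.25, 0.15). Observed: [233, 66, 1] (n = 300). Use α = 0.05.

Expected: [180.0, 75.0, 45.0]. χ² = 59.708. df = 2, critical = 5.991. Reject H₀.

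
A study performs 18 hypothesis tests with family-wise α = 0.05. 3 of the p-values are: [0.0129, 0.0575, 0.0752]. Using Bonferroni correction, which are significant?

Bonferroni α = 0.05/18 = 0.00278. None of the given p-values are significant.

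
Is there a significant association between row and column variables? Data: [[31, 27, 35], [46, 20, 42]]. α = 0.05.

χ² = 3.501. df = 2, critical = 5.991. Fail to reject H₀. No evidence of dependence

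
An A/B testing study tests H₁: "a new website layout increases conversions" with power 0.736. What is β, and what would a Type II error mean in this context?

β = 1 - power = 1 - 0.736 = 0.264. A Type II error is failing to reject H₀ when H₀ is false (false negative) — here, failing to conclude that a new website layout increases conversions when in fact it is true. Consequence: discarding a layout that would have improved conversions — lost revenue.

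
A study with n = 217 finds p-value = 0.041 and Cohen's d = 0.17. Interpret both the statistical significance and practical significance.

Statistically significant (p = 0.041 < 0.05). Cohen's d = 0.17 indicates a very small effect size. Both statistical and practical significance should be considered.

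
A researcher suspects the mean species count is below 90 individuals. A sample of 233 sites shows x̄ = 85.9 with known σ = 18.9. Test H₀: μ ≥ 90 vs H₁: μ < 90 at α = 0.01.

z = -3.311. Critical value: -2.33. Reject H₀.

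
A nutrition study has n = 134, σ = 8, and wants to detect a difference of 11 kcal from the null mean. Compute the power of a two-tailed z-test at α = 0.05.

SE = σ/√n = 8/√134 = 0.691. Non-centrality λ = d/SE = 11/0.691 = 15.917. Power ≈ Φ(λ - z_{α/2}) = Φ(15.917 - 1.96) = Φ(13.957) = 1.0.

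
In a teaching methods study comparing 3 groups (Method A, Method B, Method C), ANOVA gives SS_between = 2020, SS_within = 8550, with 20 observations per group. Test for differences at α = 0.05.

df_between = 2, df_within = 57. F = MS_between/MS_within = 1010.0/150.0 = 6.733. F_crit ≈ 3.159. Reject H₀. At least one mean differs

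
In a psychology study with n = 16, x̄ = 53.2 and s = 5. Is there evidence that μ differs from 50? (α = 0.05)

t = (x̄ - μ₀)/(s/√n) = (53.2 - 50)/(5/√16) = 2.56. df = 15, critical t = ±2.131. Reject H₀.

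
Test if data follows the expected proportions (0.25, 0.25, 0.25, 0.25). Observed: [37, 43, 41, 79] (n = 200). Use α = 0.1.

Expected: [50.0, 50.0, 50.0, 50.0]. χ² = 22.8. df = 3, critical = 6.251. Reject H₀.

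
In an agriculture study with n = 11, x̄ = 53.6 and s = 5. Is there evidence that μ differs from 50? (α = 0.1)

t = (x̄ - μ₀)/(s/√n) = (53.6 - 50)/(5/√11) = 2.388. df = 10, critical t = ±1.812. Reject H₀.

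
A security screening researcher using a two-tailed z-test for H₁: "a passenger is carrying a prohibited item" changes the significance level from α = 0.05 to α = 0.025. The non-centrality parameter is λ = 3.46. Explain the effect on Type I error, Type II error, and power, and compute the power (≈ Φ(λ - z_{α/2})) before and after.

Decreasing α from 0.05 to 0.025:
• Type I error rate decreases (α is the Type I rate by definition).
• Critical value moves from z_{α/2} = 1.96 to 2.241, so power = Φ(λ - z_{α/2}) goes from Φ(3.46 - 1.96) = 0.933 to Φ(3.46 - 2.241) = 0.889.
• Type II error rate β = 1 - power therefore increases (0.067 → 0.111).
Appropriate when false positives are costly — here, detaining an innocent passenger — delay and inconvenience.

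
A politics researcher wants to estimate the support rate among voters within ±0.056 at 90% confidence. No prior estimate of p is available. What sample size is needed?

Conservative approach: use p = 0.5 (maximizes p(1-p) = 0.25). n = z²(0.25)/E² = 1.645²×0.25/0.056² = 215.7 → n = 216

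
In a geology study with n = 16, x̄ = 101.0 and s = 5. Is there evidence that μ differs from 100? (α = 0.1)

t = (x̄ - μ₀)/(s/√n) = (101.0 - 100)/(5/√16) = 0.8. df = 15, critical t = ±1.753. Fail to reject H₀.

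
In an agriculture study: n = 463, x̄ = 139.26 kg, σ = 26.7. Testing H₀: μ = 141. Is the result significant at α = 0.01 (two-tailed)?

z = (139.26 - 141)/(26.7/√463) = -1.402. Since |z| ≤ 2.576, not significant at α = 0.01.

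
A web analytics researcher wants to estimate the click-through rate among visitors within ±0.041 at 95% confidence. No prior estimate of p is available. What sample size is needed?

Conservative approach: use p = 0.5 (maximizes p(1-p) = 0.25). n = z²(0.25)/E² = 1.96²×0.25/0.041² = 571.3 → n = 572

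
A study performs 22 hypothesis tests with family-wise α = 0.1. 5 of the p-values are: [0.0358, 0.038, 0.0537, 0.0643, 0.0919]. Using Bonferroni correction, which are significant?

Bonferroni α = 0.1/22 = 0.00455. None of the given p-values are significant.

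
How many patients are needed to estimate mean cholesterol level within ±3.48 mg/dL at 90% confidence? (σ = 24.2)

n = (z*σ/E)² = (1.645×24.2/3.48)² = 130.9 → n = 131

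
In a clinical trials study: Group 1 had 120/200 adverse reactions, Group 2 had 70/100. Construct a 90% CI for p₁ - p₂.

p̂₁ = 0.6, p̂₂ = 0.7. Difference = -0.1. CI = (-0.194, -0.006)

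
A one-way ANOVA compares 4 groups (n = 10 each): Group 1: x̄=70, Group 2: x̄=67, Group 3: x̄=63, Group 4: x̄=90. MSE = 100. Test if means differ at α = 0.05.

Grand mean = 72.5. SS_between = 4330.0, MS_between = 1443.33. F = 14.433, F_crit ≈ 2.866. Reject H₀.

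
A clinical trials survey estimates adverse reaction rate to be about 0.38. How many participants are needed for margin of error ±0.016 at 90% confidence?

n = z²p(1-p)/E² = 1.645²×0.38×0.62/0.016² = 2490.4 → n = 2491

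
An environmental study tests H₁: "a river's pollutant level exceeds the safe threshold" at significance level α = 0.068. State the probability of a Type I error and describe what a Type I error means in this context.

P(Type I error) = α = 0.068. A Type I error is rejecting H₀ when H₀ is actually true (false positive) — here, concluding that a river's pollutant level exceeds the safe threshold when in fact this is not the case. Consequence: shutting down a compliant factory unnecessarily.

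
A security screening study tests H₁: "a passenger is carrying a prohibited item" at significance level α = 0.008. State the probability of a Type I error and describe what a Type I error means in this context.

P(Type I error) = α = 0.008. A Type I error is rejecting H₀ when H₀ is actually true (false positive) — here, concluding that a passenger is carrying a prohibited item when in fact this is not the case. Consequence: detaining an innocent passenger — delay and inconvenience.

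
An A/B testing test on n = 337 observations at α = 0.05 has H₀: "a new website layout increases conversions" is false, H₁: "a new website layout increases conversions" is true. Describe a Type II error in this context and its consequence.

Type II error: failing to reject H₀ when it is false — concluding that a new website layout increases conversions is not supported when in fact it is. Consequence: discarding a layout that would have improved conversions — lost revenue.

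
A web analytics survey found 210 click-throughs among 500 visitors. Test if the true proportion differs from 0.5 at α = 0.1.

p̂ = 0.42, p₀ = 0.5. z = (p̂ - p₀)/√(p₀(1-p₀)/n) = -3.578. Critical: ±1.645. Reject H₀.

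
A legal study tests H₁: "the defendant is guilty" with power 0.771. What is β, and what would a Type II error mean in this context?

β = 1 - power = 1 - 0.771 = 0.229. A Type II error is failing to reject H₀ when H₀ is false (false negative) — here, failing to conclude that the defendant is guilty when in fact it is true. Consequence: acquitting a guilty person.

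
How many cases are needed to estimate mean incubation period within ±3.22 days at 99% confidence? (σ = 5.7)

n = (z*σ/E)² = (2.576×5.7/3.22)² = 20.8 → n = 21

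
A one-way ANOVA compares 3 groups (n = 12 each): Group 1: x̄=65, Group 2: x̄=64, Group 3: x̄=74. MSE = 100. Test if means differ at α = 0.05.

Grand mean = 67.67. SS_between = 728.0, MS_between = 364.0. F = 3.64, F_crit ≈ 3.285. Reject H₀.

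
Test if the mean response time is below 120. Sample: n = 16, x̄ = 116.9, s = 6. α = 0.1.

t = (116.9 - 120)/(6/√16) = -2.067, df = 15. Critical t = -1.341. Reject H₀.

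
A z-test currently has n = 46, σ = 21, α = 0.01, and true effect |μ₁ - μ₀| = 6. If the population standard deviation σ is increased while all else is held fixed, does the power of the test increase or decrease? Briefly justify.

Power decreases: a larger σ inflates the standard error σ/√n, pulling the sampling distribution under H₁ back toward the critical value.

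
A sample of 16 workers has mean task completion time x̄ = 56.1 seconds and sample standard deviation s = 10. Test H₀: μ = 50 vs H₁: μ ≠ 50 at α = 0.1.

t = (x̄ - μ₀)/(s/√n) = (56.1 - 50)/(10/√16) = 2.44. df = 15, critical t = ±1.753. Reject H₀.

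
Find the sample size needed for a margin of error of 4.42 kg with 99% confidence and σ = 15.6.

n = (z*σ/E)² = (2.576×15.6/4.42)² = 82.7 → n = 83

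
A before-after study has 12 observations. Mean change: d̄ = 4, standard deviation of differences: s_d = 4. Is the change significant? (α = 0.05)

t = d̄/(s_d/√n) = 4/(4/√12) = 3.464. df = 11, critical t = ±2.201. Reject H₀.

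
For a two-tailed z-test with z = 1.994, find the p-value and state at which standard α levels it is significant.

p = 2·P(Z > |1.994|) = 2·(1 - Φ(1.994)) ≈ 0.0462. Significant at α = 0.1; Significant at α = 0.05.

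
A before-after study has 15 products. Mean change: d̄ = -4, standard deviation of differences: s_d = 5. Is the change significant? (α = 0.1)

t = d̄/(s_d/√n) = -4/(5/√15) = -3.098. df = 14, critical t = ±1.761. Reject H₀.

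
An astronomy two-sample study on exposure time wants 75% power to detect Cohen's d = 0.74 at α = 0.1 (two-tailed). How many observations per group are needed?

z_{α/2} = 1.645, z_β = Φ⁻¹(0.75) = 0.674. For medium effect (d = 0.74): n per group = 2(z_{α/2} + z_β)²/d² = 2(1.645 + 0.674)²/0.74² = 19.6 → 20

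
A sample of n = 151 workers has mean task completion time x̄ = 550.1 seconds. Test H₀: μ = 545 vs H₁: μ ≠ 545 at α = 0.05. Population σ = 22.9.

z = (x̄ - μ₀)/(σ/√n) = (550.1 - 545)/(22.9/√151) = 2.737. Critical value: ±1.96. Since |2.737| > 1.96, Reject H₀.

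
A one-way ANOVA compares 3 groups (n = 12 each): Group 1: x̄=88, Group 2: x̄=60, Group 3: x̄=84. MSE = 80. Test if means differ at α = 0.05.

Grand mean = 77.33. SS_between = 5504.0, MS_between = 2752.0. F = 34.4, F_crit ≈ 3.285. Reject H₀.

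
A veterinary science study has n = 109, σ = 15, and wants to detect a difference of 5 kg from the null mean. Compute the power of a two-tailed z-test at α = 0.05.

SE = σ/√n = 15/√109 = 1.437. Non-centrality λ = d/SE = 5/1.437 = 3.48. Power ≈ Φ(λ - z_{α/2}) = Φ(3.48 - 1.96) = Φ(1.52) = 0.936.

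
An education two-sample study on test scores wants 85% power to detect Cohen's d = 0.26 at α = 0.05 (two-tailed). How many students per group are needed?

z_{α/2} = 1.96, z_β = Φ⁻¹(0.85) = 1.036. For small effect (d = 0.26): n per group = 2(z_{α/2} + z_β)²/d² = 2(1.96 + 1.036)²/0.26² = 265.6 → 266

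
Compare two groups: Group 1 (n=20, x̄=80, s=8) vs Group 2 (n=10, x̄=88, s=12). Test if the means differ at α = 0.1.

Pooled sp = 9.47. t = -2.181, df = 28. Critical t = ±1.701. Reject H₀.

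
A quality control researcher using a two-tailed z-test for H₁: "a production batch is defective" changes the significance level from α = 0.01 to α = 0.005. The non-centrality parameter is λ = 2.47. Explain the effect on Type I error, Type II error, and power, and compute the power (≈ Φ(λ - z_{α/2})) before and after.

Decreasing α from 0.01 to 0.005:
• Type I error rate decreases (α is the Type I rate by definition).
• Critical value moves from z_{α/2} = 2.576 to 2.807, so power = Φ(λ - z_{α/2}) goes from Φ(2.47 - 2.576) = 0.458 to Φ(2.47 - 2.807) = 0.368.
• Type II error rate β = 1 - power therefore increases (0.542 → 0.632).
Appropriate when false positives are costly — here, scrapping a good batch — wasted material and cost for no reason.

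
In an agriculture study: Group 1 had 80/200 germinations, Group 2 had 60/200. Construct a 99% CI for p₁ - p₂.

p̂₁ = 0.4, p̂₂ = 0.3. Difference = 0.1. CI = (-0.022, 0.222)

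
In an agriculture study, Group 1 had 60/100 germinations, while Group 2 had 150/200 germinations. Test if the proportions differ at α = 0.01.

p̂₁ = 0.6, p̂₂ = 0.75, pooled p̂ = 0.7. z = -2.673. Critical: ±2.576. Reject H₀.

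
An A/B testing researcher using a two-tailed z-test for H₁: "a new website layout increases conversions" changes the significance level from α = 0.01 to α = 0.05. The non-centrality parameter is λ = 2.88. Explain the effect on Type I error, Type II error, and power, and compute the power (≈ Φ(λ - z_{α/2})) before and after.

Increasing α from 0.01 to 0.05:
• Type I error rate increases (α is the Type I rate by definition).
• Critical value moves from z_{α/2} = 2.576 to 1.96, so power = Φ(λ - z_{α/2}) goes from Φ(2.88 - 2.576) = 0.619 to Φ(2.88 - 1.96) = 0.821.
• Type II error rate β = 1 - power therefore decreases (0.381 → 0.179).
Appropriate when false negatives are costly — here, discarding a layout that would have improved conversions — lost revenue.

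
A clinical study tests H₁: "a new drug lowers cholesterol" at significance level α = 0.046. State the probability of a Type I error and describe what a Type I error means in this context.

P(Type I error) = α = 0.046. A Type I error is rejecting H₀ when H₀ is actually true (false positive) — here, concluding that a new drug lowers cholesterol when in fact this is not the case. Consequence: approving an ineffective drug — patients take a useless medication and may skip effective alternatives.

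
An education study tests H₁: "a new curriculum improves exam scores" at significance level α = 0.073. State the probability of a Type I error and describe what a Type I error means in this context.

P(Type I error) = α = 0.073. A Type I error is rejecting H₀ when H₀ is actually true (false positive) — here, concluding that a new curriculum improves exam scores when in fact this is not the case. Consequence: adopting a curriculum that gives no real benefit — disruption for nothing.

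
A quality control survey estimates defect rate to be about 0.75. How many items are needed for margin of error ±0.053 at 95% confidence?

n = z²p(1-p)/E² = 1.96²×0.75×0.25/0.053² = 256.4 → n = 257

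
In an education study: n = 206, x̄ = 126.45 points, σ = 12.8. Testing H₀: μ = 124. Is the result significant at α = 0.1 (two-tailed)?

z = (126.45 - 124)/(12.8/√206) = 2.747. Since |z| > 1.645, significant at α = 0.1.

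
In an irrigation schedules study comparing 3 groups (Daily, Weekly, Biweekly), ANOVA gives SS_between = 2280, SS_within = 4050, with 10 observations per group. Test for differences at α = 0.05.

df_between = 2, df_within = 27. F = MS_between/MS_within = 1140.0/150.0 = 7.6. F_crit ≈ 3.354. Reject H₀. At least one mean differs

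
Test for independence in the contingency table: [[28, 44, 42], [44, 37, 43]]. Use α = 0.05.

χ² = 3.759. df = 2, critical = 5.991. Fail to reject H₀. No evidence of dependence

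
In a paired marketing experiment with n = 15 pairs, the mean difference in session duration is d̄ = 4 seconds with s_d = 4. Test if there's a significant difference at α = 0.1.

t = d̄/(s_d/√n) = 4/(4/√15) = 3.873. df = 14, critical t = ±1.761. Reject H₀.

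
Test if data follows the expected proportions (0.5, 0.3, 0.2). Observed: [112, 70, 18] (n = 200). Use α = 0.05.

Expected: [100.0, 60.0, 40.0]. χ² = 15.207. df = 2, critical = 5.991. Reject H₀.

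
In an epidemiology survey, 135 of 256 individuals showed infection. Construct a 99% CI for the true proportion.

p̂ = 0.527. CI = p̂ ± z*√(p̂(1-p̂)/n) = (0.447, 0.608)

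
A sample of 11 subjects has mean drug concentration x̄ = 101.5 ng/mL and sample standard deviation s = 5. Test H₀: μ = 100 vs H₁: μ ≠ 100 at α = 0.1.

t = (x̄ - μ₀)/(s/√n) = (101.5 - 100)/(5/√11) = 0.995. df = 10, critical t = ±1.812. Fail to reject H₀.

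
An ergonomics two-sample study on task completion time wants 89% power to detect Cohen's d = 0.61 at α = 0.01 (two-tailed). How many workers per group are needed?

z_{α/2} = 2.576, z_β = Φ⁻¹(0.89) = 1.227. For medium effect (d = 0.61): n per group = 2(z_{α/2} + z_β)²/d² = 2(2.576 + 1.227)²/0.61² = 77.7 → 78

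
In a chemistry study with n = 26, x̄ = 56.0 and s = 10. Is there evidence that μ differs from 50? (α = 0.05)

t = (x̄ - μ₀)/(s/√n) = (56.0 - 50)/(10/√26) = 3.059. df = 25, critical t = ±2.06. Reject H₀.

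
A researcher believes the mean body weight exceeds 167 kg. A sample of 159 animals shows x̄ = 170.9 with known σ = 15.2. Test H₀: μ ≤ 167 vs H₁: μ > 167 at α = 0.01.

z = 3.235. Critical value: 2.33. Reject H₀.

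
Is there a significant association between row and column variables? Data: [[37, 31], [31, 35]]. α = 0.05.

χ² = 0.742. df = 1, critical = 3.841. Fail to reject H₀. No evidence of dependence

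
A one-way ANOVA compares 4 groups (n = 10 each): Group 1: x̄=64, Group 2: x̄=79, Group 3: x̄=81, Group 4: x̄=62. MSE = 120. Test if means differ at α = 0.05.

Grand mean = 71.5. SS_between = 2930.0, MS_between = 976.67. F = 8.139, F_crit ≈ 2.866. Reject H₀.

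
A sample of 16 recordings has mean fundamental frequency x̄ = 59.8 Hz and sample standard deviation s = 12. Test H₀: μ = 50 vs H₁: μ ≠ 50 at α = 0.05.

t = (x̄ - μ₀)/(s/√n) = (59.8 - 50)/(12/√16) = 3.267. df = 15, critical t = ±2.131. Reject H₀.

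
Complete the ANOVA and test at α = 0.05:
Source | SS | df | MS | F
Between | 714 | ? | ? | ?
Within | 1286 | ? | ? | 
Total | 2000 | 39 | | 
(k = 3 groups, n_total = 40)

df_between = 2, df_within = 37. MS_between = 357.0, MS_within = 34.76. F = 10.271, F_crit ≈ 3.252. Reject H₀.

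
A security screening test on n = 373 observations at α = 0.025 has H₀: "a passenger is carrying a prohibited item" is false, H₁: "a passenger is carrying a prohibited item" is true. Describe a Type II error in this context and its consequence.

Type II error: failing to reject H₀ when it is false — concluding that a passenger is carrying a prohibited item is not supported when in fact it is. Consequence: letting a prohibited item through — security breach.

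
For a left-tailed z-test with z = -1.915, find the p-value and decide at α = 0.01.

p = P(Z < -1.915) = Φ(-1.915) ≈ 0.0277. Since p ≥ 0.01, fail to reject H₀ (not significant) at α = 0.01.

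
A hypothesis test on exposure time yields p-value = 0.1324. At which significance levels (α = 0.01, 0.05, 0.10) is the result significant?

p = 0.1324. Not significant at any of the given levels.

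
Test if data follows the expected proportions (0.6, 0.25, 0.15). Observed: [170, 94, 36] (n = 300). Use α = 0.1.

Expected: [180.0, 75.0, 45.0]. χ² = 7.169. df = 2, critical = 4.605. Reject H₀.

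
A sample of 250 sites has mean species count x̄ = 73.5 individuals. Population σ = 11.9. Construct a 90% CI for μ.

CI = x̄ ± z*(σ/√n) = 73.5 ± 1.645(11.9/√250) = 73.5 ± 1.24 = (72.26, 74.74)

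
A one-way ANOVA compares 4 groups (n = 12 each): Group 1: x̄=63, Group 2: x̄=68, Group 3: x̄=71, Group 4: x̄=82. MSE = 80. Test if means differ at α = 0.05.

Grand mean = 71.0. SS_between = 2328.0, MS_between = 776.0. F = 9.7, F_crit ≈ 2.816. Reject H₀.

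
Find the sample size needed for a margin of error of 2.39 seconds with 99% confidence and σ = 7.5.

n = (z*σ/E)² = (2.576×7.5/2.39)² = 65.3 → n = 66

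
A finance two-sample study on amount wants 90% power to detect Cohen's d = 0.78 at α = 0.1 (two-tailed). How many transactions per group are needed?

z_{α/2} = 1.645, z_β = Φ⁻¹(0.9) = 1.282. For medium effect (d = 0.78): n per group = 2(z_{α/2} + z_β)²/d² = 2(1.645 + 1.282)²/0.78² = 28.2 → 29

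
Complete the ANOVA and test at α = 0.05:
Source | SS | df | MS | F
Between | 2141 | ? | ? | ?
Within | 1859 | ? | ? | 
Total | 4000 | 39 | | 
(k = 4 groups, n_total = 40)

df_between = 3, df_within = 36. MS_between = 713.67, MS_within = 51.64. F = 13.82, F_crit ≈ 2.866. Reject H₀.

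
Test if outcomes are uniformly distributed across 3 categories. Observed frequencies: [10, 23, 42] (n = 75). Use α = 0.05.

Expected = 25 each. χ² = Σ(O-E)²/E = 20.72. df = 2, critical value = 5.991. Reject H₀.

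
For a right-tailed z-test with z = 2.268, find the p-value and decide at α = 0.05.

p = P(Z > 2.268) = 1 - Φ(2.268) ≈ 0.0117. Since p < 0.05, reject H₀ (significant) at α = 0.05.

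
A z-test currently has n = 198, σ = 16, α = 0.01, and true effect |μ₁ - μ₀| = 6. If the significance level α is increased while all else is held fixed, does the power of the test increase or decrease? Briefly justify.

Power increases: a larger α lowers the critical value, so more of the H₁ sampling distribution falls in the rejection region.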